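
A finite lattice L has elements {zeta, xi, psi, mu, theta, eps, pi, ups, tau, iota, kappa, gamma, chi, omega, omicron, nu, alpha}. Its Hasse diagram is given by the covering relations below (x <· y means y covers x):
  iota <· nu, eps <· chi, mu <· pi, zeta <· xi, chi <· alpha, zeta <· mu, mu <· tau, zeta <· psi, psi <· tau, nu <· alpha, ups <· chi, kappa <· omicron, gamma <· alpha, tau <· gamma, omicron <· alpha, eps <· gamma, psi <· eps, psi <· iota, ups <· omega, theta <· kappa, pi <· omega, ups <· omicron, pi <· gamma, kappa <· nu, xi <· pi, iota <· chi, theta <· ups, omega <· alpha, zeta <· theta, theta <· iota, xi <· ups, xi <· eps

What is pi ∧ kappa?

Common lower bounds of {pi, kappa}: zeta.
The greatest among these is zeta.

zeta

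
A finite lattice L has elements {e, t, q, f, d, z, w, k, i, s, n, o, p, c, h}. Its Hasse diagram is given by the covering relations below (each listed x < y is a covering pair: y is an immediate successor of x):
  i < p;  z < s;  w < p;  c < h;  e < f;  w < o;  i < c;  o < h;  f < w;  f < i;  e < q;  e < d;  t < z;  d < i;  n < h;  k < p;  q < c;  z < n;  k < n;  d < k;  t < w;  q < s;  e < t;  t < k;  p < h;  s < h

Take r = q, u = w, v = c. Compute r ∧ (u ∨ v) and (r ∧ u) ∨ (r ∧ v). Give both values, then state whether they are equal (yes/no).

q; q; yes

u ∨ v = h, so r ∧ (u ∨ v) = q ∧ h = q.
r ∧ u = e and r ∧ v = q, so (r ∧ u) ∨ (r ∧ v) = e ∨ q = q.
Equal: yes.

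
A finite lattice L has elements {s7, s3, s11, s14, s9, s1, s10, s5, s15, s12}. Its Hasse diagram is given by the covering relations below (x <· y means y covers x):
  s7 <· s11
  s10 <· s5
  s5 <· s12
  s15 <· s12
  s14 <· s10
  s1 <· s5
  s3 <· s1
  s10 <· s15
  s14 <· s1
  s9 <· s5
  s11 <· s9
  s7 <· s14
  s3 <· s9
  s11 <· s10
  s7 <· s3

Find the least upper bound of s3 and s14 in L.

s1

Common upper bounds of {s3, s14}: s1, s12, s5.
The least among these is s1.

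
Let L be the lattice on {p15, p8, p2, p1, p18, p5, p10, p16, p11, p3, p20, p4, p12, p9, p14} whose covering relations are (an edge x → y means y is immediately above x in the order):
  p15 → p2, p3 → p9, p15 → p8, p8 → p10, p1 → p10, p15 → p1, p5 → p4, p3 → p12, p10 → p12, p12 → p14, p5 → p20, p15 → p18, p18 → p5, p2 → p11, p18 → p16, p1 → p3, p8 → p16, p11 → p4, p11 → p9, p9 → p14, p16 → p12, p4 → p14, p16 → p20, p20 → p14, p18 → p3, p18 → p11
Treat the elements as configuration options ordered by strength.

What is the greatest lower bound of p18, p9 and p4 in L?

Common lower bounds of {p18, p9, p4}: p15, p18.
The greatest among these is p18.

p18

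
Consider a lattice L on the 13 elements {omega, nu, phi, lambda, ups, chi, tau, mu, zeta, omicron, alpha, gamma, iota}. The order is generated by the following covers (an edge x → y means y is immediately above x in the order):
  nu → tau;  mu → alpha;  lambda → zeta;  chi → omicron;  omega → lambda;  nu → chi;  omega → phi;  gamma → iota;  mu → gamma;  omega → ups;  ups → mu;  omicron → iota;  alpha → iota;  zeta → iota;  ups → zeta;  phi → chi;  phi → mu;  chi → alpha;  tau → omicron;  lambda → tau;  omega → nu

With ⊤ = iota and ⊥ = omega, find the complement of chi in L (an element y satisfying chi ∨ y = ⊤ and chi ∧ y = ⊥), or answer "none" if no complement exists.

zeta

Need y with chi ∨ y = iota and chi ∧ y = omega.
Checking each element gives: zeta.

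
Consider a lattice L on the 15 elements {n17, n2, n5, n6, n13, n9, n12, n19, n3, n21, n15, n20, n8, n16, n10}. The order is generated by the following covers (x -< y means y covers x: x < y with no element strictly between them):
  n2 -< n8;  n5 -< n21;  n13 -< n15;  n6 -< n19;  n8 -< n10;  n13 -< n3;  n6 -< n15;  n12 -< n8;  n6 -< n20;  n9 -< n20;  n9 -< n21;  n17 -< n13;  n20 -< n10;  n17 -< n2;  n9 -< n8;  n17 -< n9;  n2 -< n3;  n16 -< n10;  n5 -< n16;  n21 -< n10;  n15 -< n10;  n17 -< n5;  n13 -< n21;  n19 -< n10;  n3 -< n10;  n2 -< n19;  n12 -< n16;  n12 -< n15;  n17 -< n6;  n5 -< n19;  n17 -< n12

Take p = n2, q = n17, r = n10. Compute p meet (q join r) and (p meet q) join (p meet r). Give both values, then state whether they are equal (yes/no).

q join r = n10, so p meet (q join r) = n2 meet n10 = n2.
p meet q = n17 and p meet r = n2, so (p meet q) join (p meet r) = n17 join n2 = n2.
Equal: yes.

n2; n2; yes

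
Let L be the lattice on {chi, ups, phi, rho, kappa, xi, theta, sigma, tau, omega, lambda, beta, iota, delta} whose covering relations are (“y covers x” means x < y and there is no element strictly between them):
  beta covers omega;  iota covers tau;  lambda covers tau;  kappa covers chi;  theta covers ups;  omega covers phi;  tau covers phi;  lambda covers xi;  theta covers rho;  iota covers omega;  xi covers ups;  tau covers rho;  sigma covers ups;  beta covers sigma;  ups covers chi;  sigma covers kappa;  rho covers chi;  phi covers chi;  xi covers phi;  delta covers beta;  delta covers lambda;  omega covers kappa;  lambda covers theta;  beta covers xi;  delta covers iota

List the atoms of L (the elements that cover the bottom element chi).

kappa, phi, rho, ups

The atoms are exactly the elements that cover chi: kappa, phi, rho, ups.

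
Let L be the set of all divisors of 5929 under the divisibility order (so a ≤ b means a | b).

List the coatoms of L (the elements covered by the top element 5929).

The coatoms are exactly the elements covered by 5929: 539, 847.

539, 847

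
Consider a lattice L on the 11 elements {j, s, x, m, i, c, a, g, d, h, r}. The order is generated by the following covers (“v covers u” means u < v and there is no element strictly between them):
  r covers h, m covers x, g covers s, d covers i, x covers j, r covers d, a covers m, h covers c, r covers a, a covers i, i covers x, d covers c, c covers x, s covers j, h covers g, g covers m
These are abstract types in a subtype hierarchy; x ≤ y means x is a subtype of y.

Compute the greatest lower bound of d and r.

Common lower bounds of {d, r}: c, d, i, j, x.
The greatest among these is d.

d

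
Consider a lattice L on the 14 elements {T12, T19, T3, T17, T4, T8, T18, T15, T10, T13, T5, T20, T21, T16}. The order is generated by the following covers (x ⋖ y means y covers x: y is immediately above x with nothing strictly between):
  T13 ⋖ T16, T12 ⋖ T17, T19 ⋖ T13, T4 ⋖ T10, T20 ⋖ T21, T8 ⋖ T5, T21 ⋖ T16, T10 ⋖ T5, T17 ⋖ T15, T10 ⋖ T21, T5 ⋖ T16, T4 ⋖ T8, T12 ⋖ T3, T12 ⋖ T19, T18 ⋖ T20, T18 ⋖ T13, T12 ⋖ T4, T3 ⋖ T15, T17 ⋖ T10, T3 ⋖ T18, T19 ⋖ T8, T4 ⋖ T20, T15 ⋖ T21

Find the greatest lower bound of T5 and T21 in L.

T10

Common lower bounds of {T5, T21}: T10, T12, T17, T4.
The greatest among these is T10.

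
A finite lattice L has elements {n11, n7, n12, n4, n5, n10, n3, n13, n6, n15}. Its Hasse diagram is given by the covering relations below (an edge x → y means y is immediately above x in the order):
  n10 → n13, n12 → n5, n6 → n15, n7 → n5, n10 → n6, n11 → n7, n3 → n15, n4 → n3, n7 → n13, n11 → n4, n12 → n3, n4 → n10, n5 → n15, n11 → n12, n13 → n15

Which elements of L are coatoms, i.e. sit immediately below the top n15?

n13, n3, n5, n6

The coatoms are exactly the elements covered by n15: n13, n3, n5, n6.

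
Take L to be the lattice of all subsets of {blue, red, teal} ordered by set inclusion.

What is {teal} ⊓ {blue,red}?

∅

Under ⊆, meet is intersection: {teal} ∩ {blue,red} = ∅.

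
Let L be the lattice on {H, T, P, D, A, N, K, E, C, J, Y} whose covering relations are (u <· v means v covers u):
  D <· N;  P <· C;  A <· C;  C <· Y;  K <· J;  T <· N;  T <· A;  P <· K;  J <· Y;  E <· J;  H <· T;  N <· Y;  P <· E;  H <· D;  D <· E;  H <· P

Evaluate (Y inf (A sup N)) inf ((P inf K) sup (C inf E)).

A ∨ N = Y
Y ∧ Y = Y
P ∧ K = P
C ∧ E = P
P ∨ P = P
Y ∧ P = P

P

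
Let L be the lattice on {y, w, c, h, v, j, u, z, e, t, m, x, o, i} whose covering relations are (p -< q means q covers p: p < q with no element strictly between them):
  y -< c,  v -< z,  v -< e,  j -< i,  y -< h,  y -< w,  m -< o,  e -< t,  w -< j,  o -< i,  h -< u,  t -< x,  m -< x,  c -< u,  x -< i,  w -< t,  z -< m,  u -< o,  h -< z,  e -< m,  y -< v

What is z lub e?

m

Common upper bounds of {z, e}: i, m, o, x.
The least among these is m.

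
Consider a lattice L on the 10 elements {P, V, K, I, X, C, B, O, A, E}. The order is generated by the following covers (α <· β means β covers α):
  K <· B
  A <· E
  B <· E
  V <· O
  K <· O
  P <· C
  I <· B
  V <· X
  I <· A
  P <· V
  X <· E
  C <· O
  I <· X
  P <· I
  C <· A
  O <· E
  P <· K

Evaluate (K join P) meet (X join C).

K

K ∨ P = K
X ∨ C = E
K ∧ E = K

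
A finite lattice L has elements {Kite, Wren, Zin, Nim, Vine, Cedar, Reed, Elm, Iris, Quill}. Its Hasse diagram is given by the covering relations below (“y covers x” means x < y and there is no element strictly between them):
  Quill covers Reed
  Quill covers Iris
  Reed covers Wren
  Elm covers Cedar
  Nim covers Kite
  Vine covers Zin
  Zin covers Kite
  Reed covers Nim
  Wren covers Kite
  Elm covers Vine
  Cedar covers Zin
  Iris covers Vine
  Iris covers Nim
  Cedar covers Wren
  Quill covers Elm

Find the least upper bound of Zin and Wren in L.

Cedar

Common upper bounds of {Zin, Wren}: Cedar, Elm, Quill.
The least among these is Cedar.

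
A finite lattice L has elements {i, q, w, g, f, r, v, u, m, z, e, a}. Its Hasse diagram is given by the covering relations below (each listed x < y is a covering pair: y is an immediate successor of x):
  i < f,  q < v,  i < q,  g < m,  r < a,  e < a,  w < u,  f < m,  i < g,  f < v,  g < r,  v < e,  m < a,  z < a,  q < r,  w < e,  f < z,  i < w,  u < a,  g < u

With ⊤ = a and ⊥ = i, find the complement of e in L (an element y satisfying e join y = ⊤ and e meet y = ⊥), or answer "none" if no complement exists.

Need y with e ∨ y = a and e ∧ y = i.
Checking each element gives: g.

g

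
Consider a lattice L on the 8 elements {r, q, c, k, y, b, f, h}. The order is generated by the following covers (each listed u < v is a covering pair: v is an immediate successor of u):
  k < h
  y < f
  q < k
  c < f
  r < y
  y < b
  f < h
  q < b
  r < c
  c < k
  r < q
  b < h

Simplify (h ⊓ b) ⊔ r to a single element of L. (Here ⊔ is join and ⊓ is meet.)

h ∧ b = b
b ∨ r = b

b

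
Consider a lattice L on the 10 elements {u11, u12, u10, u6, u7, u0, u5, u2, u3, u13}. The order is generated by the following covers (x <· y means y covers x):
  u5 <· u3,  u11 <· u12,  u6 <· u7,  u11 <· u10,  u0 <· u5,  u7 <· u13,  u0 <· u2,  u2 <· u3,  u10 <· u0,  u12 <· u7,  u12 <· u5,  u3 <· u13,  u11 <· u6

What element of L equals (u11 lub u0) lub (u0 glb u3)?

u0

u11 ∨ u0 = u0
u0 ∧ u3 = u0
u0 ∨ u0 = u0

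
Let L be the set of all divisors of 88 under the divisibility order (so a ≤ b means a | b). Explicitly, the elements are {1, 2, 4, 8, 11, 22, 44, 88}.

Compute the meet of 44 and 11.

11

In the divisibility order, the meet is the greatest common divisor: gcd(44, 11) = 11.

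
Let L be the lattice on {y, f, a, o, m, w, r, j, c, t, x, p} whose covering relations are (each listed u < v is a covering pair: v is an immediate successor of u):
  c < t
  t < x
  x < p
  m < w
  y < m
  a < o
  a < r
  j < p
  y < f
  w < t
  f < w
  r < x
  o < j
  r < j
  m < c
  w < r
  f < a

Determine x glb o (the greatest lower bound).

a

Common lower bounds of {x, o}: a, f, y.
The greatest among these is a.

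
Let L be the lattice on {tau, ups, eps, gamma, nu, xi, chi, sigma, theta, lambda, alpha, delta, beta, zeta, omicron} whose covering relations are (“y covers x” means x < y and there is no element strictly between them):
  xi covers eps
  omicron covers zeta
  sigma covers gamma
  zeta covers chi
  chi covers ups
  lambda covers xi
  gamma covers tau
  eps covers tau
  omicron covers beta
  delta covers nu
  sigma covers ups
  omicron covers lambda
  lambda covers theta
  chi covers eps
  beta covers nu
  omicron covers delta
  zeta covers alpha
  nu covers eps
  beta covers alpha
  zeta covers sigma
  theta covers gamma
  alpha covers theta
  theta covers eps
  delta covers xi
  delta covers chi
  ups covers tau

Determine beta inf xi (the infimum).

eps

Common lower bounds of {beta, xi}: eps, tau.
The greatest among these is eps.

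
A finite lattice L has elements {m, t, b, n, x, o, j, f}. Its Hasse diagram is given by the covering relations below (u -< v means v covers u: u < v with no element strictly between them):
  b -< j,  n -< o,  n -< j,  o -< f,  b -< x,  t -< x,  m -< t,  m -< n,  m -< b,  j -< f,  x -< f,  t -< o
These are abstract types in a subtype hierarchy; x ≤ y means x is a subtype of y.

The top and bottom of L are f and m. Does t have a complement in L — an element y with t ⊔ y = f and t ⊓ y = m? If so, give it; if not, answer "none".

Need y with t ∨ y = f and t ∧ y = m.
Checking each element gives: j.

j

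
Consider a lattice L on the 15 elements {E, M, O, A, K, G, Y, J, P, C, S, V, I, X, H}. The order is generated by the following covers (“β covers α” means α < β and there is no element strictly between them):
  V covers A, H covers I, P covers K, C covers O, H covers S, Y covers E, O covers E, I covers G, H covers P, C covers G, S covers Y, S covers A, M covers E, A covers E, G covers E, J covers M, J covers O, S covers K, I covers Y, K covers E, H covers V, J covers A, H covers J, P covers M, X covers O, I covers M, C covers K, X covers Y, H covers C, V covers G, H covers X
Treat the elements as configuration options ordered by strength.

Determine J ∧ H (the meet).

Common lower bounds of {J, H}: A, E, J, M, O.
The greatest among these is J.

J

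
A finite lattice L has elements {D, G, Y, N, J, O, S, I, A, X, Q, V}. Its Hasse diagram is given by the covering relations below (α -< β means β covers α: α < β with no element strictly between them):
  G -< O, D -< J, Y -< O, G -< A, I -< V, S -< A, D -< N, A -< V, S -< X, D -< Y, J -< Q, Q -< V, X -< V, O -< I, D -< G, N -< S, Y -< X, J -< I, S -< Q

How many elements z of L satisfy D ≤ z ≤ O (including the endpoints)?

4

The interval [D, O] = {D, G, O, Y}, which has 4 elements.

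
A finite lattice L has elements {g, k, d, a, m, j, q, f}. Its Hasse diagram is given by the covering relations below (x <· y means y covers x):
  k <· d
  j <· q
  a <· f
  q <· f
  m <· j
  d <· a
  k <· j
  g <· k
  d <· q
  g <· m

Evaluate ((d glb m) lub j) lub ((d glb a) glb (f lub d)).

d ∧ m = g
g ∨ j = j
d ∧ a = d
f ∨ d = f
d ∧ f = d
j ∨ d = q

q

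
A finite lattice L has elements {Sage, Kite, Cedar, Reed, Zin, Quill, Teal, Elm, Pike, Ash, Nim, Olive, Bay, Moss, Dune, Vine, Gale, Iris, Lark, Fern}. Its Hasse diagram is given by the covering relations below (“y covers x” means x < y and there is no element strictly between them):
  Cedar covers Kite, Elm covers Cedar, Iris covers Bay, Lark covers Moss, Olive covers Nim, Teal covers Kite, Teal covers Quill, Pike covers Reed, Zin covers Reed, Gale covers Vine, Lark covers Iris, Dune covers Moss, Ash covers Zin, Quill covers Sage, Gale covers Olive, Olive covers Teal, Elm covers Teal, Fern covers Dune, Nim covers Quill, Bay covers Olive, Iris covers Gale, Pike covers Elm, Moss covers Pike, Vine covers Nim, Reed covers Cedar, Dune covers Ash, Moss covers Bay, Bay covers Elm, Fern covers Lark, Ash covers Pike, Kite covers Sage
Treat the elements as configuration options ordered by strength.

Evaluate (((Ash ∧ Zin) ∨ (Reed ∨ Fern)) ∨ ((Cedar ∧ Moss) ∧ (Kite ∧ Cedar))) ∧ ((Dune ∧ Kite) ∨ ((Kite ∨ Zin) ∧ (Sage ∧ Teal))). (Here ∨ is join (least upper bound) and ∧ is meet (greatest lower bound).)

Kite

Ash ∧ Zin = Zin
Reed ∨ Fern = Fern
Zin ∨ Fern = Fern
Cedar ∧ Moss = Cedar
Kite ∧ Cedar = Kite
Cedar ∧ Kite = Kite
Fern ∨ Kite = Fern
Dune ∧ Kite = Kite
Kite ∨ Zin = Zin
Sage ∧ Teal = Sage
Zin ∧ Sage = Sage
Kite ∨ Sage = Kite
Fern ∧ Kite = Kite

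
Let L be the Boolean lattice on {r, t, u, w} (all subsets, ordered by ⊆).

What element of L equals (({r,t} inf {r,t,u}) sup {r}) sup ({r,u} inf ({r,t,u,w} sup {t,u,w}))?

{r,t} ∧ {r,t,u} = {r,t}
{r,t} ∨ {r} = {r,t}
{r,t,u,w} ∨ {t,u,w} = {r,t,u,w}
{r,u} ∧ {r,t,u,w} = {r,u}
{r,t} ∨ {r,u} = {r,t,u}

{r,t,u}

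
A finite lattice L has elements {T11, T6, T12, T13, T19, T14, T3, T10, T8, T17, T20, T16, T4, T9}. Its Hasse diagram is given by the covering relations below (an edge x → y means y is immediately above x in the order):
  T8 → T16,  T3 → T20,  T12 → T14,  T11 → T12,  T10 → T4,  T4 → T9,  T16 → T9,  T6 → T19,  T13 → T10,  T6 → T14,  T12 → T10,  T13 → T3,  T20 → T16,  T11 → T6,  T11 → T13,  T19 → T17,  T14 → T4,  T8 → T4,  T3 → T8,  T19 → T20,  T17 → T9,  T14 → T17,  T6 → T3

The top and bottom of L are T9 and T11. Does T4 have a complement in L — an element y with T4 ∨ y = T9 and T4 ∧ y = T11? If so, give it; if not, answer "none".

For every candidate y, either T4 ∨ y ≠ T9 or T4 ∧ y ≠ T11; no complement exists.

none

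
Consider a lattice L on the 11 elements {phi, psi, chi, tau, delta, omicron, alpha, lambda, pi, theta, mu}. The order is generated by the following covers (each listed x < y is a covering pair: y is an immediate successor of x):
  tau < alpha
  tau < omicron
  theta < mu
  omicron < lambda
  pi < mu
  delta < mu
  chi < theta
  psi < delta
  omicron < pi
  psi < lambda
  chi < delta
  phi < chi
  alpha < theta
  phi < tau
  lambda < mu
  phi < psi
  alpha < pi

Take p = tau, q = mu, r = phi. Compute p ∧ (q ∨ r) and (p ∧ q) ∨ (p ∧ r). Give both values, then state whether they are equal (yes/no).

tau; tau; yes

q ∨ r = mu, so p ∧ (q ∨ r) = tau ∧ mu = tau.
p ∧ q = tau and p ∧ r = phi, so (p ∧ q) ∨ (p ∧ r) = tau ∨ phi = tau.
Equal: yes.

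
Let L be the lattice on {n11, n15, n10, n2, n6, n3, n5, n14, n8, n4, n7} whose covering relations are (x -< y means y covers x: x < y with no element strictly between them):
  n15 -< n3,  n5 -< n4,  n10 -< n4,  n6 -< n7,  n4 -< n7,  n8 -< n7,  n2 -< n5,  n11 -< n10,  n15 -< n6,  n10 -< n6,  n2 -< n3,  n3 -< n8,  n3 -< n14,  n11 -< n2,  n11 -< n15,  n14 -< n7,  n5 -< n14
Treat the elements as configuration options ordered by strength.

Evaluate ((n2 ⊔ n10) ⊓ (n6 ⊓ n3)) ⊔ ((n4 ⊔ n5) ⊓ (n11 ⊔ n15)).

n11

n2 ∨ n10 = n4
n6 ∧ n3 = n15
n4 ∧ n15 = n11
n4 ∨ n5 = n4
n11 ∨ n15 = n15
n4 ∧ n15 = n11
n11 ∨ n11 = n11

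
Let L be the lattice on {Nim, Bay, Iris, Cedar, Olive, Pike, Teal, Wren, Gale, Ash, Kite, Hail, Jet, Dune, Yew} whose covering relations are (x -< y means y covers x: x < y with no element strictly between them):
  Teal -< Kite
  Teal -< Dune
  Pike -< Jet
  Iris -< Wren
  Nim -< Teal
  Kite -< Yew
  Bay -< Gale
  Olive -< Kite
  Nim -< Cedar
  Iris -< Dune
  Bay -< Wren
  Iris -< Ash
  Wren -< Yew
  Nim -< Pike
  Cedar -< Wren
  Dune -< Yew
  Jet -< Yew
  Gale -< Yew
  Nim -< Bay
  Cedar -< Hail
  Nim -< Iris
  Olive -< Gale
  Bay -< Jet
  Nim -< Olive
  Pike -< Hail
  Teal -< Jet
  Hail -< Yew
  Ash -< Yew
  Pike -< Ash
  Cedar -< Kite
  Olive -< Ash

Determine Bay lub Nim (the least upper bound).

Bay

Common upper bounds of {Bay, Nim}: Bay, Gale, Jet, Wren, Yew.
The least among these is Bay.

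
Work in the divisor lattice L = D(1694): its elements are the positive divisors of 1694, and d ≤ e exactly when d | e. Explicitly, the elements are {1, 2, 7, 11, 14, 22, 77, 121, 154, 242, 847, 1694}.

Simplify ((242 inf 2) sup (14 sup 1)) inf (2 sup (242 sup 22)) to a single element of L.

2

242 ∧ 2 = 2
14 ∨ 1 = 14
2 ∨ 14 = 14
242 ∨ 22 = 242
2 ∨ 242 = 242
14 ∧ 242 = 2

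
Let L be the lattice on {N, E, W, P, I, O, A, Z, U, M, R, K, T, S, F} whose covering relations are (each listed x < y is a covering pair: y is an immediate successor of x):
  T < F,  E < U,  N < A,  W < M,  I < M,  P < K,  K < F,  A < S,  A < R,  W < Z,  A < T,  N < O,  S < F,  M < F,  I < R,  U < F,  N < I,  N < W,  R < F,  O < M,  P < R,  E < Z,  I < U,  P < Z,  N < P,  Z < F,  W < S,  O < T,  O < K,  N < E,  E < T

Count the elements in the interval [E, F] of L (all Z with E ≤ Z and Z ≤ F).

5

The interval [E, F] = {E, F, T, U, Z}, which has 5 elements.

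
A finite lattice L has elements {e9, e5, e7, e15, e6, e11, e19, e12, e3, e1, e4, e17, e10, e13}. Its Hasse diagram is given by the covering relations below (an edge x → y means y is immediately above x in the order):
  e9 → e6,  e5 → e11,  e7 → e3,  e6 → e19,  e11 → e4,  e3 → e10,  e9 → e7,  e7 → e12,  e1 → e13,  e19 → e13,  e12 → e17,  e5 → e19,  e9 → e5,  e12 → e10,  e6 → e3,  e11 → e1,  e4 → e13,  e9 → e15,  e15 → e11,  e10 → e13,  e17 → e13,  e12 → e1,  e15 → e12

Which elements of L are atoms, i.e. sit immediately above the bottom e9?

The atoms are exactly the elements that cover e9: e15, e5, e6, e7.

e15, e5, e6, e7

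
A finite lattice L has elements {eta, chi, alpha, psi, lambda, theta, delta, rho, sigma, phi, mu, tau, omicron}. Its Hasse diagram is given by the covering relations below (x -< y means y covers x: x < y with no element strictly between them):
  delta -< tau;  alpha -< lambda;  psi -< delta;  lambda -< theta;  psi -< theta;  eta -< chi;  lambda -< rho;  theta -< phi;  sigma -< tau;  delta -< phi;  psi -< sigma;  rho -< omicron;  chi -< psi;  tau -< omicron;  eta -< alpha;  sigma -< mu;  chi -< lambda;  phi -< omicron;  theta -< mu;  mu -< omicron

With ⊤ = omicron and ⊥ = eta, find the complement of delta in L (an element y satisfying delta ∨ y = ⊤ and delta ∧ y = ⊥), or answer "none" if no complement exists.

For every candidate y, either delta ∨ y ≠ omicron or delta ∧ y ≠ eta; no complement exists.

none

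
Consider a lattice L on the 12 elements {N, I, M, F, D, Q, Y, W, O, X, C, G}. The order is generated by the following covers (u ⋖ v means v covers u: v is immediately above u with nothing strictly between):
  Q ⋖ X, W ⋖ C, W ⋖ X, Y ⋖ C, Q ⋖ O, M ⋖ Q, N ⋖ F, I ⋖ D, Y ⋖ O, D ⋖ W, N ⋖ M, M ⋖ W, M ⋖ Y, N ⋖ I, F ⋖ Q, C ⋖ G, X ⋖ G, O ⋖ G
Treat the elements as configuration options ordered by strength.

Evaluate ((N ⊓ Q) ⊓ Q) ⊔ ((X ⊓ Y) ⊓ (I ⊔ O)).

N ∧ Q = N
N ∧ Q = N
X ∧ Y = M
I ∨ O = G
M ∧ G = M
N ∨ M = M

M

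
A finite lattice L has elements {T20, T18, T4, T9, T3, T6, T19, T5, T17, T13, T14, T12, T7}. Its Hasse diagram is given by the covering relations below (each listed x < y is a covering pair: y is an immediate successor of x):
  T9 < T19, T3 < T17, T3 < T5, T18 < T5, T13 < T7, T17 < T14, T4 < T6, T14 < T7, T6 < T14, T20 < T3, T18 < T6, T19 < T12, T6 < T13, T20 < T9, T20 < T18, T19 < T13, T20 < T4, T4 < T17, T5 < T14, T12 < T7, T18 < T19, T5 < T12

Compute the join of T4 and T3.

Common upper bounds of {T4, T3}: T14, T17, T7.
The least among these is T17.

T17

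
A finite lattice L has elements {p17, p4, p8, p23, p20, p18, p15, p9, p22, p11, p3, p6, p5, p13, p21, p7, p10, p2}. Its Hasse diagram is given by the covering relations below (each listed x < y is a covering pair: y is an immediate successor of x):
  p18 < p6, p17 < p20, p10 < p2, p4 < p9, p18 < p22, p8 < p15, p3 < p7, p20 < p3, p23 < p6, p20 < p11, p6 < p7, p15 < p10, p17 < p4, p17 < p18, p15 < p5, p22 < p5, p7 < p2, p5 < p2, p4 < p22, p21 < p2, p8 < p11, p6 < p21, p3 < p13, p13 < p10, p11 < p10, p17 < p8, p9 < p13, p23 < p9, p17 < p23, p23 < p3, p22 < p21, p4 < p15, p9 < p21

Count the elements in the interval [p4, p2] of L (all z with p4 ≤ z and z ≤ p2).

The interval [p4, p2] = {p10, p13, p15, p2, p21, p22, p4, p5, p9}, which has 9 elements.

9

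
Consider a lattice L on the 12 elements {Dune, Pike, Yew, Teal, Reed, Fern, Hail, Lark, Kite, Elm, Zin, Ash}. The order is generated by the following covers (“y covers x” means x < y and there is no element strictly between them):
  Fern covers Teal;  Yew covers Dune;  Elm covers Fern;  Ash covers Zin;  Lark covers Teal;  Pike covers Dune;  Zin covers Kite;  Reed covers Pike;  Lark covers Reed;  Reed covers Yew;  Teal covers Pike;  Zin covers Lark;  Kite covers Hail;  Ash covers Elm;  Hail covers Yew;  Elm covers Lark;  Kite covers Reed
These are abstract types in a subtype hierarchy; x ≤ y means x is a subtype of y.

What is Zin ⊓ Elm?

Common lower bounds of {Zin, Elm}: Dune, Lark, Pike, Reed, Teal, Yew.
The greatest among these is Lark.

Lark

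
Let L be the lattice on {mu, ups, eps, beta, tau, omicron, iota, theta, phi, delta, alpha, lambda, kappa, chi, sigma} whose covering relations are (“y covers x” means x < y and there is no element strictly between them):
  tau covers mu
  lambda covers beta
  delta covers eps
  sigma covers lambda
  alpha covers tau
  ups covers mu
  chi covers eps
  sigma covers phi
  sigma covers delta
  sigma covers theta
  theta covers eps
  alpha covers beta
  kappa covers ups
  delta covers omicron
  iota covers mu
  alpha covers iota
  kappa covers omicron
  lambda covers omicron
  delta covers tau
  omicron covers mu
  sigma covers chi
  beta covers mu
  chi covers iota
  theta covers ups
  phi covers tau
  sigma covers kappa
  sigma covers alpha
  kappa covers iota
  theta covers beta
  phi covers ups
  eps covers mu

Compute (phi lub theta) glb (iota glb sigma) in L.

iota

phi ∨ theta = sigma
iota ∧ sigma = iota
sigma ∧ iota = iota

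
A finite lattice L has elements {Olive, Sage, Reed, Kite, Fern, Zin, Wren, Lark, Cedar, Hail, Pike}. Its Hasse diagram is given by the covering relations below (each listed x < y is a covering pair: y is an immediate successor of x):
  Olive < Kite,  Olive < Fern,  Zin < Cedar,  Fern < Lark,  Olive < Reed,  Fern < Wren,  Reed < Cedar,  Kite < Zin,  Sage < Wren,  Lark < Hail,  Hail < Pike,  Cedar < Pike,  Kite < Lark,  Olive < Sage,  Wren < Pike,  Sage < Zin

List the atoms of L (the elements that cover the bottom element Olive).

Fern, Kite, Reed, Sage

The atoms are exactly the elements that cover Olive: Fern, Kite, Reed, Sage.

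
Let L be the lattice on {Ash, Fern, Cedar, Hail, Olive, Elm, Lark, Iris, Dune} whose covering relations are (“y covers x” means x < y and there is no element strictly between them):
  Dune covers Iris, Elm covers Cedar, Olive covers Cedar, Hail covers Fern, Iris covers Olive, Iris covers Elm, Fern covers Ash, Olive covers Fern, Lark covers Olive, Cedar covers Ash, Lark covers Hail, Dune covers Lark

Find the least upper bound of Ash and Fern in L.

Fern

Common upper bounds of {Ash, Fern}: Dune, Fern, Hail, Iris, Lark, Olive.
The least among these is Fern.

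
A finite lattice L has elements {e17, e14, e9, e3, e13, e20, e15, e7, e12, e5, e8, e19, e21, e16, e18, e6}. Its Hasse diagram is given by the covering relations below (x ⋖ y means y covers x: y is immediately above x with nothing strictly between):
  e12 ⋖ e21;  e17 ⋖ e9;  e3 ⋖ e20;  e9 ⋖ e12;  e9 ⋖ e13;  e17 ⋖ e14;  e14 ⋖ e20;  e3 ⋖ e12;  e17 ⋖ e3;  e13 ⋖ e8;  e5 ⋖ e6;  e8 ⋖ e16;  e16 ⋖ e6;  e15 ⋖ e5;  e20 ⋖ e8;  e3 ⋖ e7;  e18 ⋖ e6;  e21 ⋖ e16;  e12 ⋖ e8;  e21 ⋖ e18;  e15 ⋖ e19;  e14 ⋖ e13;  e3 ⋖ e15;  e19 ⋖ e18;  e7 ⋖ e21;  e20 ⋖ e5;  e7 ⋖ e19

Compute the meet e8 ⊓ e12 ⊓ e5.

Common lower bounds of {e8, e12, e5}: e17, e3.
The greatest among these is e3.

e3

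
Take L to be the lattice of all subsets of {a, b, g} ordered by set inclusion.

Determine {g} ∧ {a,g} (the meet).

Under ⊆, meet is intersection: {g} ∩ {a,g} = {g}.

{g}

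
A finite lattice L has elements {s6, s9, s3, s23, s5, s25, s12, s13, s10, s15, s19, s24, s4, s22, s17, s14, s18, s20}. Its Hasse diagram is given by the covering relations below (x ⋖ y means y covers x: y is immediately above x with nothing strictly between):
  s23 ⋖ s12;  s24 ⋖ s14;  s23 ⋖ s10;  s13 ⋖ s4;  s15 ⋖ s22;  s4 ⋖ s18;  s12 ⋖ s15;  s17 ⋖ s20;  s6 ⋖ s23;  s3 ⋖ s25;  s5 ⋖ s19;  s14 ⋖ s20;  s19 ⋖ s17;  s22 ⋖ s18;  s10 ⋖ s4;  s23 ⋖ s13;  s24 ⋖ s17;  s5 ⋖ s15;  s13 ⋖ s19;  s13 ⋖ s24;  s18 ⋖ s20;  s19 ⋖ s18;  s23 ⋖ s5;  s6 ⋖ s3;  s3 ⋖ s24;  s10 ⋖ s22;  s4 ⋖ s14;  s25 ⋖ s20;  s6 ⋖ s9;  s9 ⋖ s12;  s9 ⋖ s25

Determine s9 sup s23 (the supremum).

s12

Common upper bounds of {s9, s23}: s12, s15, s18, s20, s22.
The least among these is s12.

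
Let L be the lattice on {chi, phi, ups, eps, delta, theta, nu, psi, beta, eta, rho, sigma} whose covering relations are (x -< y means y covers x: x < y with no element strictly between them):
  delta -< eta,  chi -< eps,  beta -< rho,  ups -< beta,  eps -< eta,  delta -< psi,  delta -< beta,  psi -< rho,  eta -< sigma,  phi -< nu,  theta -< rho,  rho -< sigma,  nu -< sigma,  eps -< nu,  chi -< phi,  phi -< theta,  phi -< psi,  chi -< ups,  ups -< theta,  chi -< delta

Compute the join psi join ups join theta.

rho

Common upper bounds of {psi, ups, theta}: rho, sigma.
The least among these is rho.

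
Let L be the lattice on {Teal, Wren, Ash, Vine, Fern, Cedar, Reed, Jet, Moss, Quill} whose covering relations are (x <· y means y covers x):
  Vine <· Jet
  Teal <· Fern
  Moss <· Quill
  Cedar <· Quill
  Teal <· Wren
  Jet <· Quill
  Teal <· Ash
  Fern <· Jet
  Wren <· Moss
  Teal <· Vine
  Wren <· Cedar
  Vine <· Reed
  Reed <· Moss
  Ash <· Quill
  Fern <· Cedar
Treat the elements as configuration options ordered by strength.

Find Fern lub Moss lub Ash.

Quill

Common upper bounds of {Fern, Moss, Ash}: Quill.
The least among these is Quill.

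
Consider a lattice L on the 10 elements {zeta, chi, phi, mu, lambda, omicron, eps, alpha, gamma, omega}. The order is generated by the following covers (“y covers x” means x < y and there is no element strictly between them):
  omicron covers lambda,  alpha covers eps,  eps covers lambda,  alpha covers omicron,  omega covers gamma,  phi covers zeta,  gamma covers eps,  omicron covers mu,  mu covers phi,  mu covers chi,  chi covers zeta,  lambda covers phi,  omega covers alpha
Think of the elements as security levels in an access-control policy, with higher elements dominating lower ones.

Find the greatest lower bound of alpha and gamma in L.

Common lower bounds of {alpha, gamma}: eps, lambda, phi, zeta.
The greatest among these is eps.

eps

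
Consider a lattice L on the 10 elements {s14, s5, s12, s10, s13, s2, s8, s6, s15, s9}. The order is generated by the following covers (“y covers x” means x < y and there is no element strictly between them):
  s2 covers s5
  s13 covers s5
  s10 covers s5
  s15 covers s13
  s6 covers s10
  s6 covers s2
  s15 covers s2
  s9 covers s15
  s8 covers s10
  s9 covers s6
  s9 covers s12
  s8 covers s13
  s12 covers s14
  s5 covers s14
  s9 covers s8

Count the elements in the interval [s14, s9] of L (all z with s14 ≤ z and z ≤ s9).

The interval [s14, s9] = {s10, s12, s13, s14, s15, s2, s5, s6, s8, s9}, which has 10 elements.

10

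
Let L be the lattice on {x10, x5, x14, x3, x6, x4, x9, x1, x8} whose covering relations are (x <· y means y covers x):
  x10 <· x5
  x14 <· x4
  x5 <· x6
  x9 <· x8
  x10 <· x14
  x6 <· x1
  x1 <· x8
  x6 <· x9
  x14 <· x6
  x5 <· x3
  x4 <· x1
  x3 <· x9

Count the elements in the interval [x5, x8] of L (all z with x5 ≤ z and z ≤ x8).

6

The interval [x5, x8] = {x1, x3, x5, x6, x8, x9}, which has 6 elements.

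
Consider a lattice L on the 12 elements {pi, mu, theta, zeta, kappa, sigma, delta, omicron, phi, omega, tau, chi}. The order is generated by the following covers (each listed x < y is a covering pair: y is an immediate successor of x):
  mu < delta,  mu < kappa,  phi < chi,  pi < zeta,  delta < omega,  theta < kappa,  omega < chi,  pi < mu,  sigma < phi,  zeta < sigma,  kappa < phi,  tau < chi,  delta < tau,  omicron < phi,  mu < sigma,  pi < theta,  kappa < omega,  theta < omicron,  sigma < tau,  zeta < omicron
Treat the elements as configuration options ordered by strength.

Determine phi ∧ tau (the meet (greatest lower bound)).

Common lower bounds of {phi, tau}: mu, pi, sigma, zeta.
The greatest among these is sigma.

sigma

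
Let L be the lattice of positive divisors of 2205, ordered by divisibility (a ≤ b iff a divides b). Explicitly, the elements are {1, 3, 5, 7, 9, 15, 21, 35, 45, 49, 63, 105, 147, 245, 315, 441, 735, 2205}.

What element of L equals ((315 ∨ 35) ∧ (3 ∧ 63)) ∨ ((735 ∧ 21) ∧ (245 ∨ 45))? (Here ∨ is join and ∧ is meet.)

315 ∨ 35 = 315
3 ∧ 63 = 3
315 ∧ 3 = 3
735 ∧ 21 = 21
245 ∨ 45 = 2205
21 ∧ 2205 = 21
3 ∨ 21 = 21

21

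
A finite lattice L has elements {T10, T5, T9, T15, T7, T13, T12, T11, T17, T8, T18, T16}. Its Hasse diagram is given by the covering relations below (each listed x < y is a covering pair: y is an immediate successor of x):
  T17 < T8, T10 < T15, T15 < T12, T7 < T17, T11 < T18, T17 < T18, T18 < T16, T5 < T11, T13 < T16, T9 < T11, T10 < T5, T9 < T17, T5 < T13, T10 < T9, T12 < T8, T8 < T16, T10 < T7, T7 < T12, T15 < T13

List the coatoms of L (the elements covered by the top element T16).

T13, T18, T8

The coatoms are exactly the elements covered by T16: T13, T18, T8.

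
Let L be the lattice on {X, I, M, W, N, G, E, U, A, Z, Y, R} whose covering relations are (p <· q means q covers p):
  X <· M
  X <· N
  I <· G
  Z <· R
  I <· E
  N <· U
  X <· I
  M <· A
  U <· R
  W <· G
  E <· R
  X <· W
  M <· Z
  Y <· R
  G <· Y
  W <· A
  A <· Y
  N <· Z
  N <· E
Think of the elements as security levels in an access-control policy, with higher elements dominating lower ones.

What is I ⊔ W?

G

Common upper bounds of {I, W}: G, R, Y.
The least among these is G.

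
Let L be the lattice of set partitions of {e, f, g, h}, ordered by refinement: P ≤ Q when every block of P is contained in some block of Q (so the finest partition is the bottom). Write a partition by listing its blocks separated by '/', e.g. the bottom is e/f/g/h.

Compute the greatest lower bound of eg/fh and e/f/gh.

Common lower bounds of {eg/fh, e/f/gh}: e/f/g/h.
The greatest among these is e/f/g/h.

e/f/g/h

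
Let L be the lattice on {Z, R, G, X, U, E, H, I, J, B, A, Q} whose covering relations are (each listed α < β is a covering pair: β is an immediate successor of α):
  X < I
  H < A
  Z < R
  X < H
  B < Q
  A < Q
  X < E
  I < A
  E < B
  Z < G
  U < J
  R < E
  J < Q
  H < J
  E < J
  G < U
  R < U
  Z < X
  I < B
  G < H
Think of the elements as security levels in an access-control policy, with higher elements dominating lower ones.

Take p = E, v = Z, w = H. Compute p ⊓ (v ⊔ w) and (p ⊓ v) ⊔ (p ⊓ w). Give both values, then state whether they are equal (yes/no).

X; X; yes

v ⊔ w = H, so p ⊓ (v ⊔ w) = E ⊓ H = X.
p ⊓ v = Z and p ⊓ w = X, so (p ⊓ v) ⊔ (p ⊓ w) = Z ⊔ X = X.
Equal: yes.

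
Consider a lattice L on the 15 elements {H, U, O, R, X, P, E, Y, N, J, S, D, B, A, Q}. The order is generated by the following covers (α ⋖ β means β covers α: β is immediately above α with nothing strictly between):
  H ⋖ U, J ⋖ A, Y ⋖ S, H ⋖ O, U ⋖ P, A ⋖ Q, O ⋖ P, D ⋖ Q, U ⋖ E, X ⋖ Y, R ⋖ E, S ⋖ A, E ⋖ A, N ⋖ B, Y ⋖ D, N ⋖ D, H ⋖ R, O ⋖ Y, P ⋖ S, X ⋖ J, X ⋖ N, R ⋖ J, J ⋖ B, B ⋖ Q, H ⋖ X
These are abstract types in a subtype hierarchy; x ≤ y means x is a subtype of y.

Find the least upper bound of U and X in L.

S

Common upper bounds of {U, X}: A, Q, S.
The least among these is S.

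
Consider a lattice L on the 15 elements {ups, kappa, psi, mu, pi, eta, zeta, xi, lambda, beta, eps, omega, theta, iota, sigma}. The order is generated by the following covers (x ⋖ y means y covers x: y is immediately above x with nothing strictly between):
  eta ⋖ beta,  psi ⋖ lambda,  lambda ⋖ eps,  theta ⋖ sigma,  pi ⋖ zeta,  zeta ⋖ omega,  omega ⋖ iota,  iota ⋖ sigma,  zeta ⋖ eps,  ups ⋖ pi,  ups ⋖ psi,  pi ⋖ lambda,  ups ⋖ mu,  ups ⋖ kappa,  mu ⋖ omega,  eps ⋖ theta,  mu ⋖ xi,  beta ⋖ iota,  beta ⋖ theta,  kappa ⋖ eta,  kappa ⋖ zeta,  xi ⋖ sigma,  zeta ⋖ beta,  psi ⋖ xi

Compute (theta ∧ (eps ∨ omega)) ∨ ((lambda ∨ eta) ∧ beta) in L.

theta

eps ∨ omega = sigma
theta ∧ sigma = theta
lambda ∨ eta = theta
theta ∧ beta = beta
theta ∨ beta = theta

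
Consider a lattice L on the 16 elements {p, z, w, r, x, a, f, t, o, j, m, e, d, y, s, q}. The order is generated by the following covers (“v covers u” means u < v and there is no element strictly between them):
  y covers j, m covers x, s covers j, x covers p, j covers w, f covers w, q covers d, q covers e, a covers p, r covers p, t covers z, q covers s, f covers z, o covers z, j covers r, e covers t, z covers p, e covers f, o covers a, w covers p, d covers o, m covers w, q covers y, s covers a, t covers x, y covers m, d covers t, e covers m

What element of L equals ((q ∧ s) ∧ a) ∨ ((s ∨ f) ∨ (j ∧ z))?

q

q ∧ s = s
s ∧ a = a
s ∨ f = q
j ∧ z = p
q ∨ p = q
a ∨ q = q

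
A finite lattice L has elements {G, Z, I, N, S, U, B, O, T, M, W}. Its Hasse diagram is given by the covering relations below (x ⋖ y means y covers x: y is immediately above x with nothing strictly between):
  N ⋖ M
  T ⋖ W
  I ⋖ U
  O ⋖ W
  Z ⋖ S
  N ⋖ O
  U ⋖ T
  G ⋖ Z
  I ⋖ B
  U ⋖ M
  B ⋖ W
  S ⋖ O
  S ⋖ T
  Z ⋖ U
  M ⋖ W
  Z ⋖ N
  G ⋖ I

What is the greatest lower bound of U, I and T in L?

I

Common lower bounds of {U, I, T}: G, I.
The greatest among these is I.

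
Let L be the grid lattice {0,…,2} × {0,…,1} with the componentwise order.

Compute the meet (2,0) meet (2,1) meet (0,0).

(0,0)

In a product of chains, the meet is componentwise min, giving (0,0).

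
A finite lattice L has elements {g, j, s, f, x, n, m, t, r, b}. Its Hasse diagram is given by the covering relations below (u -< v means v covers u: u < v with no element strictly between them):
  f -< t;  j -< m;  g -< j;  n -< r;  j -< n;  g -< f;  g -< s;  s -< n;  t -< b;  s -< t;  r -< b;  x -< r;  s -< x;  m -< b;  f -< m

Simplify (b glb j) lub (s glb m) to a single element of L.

b ∧ j = j
s ∧ m = g
j ∨ g = j

j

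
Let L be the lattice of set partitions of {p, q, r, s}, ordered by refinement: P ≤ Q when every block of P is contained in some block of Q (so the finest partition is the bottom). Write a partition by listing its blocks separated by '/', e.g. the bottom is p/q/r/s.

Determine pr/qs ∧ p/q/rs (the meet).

p/q/r/s

Common lower bounds of {pr/qs, p/q/rs}: p/q/r/s.
The greatest among these is p/q/r/s.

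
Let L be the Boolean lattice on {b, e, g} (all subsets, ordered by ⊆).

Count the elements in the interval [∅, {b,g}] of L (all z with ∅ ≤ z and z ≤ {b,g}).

4

The interval [∅, {b,g}] = {{b,g}, {b}, {g}, ∅}, which has 4 elements.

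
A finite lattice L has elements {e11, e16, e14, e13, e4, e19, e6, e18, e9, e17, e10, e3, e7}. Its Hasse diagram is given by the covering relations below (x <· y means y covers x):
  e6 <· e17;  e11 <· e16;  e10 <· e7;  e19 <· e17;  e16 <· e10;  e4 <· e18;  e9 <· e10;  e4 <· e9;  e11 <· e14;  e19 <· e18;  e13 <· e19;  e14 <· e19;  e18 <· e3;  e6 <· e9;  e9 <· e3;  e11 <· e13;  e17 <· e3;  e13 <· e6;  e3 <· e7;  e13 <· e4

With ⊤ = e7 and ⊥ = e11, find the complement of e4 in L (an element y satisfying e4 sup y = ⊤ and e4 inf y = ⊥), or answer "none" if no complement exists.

none

For every candidate y, either e4 ∨ y ≠ e7 or e4 ∧ y ≠ e11; no complement exists.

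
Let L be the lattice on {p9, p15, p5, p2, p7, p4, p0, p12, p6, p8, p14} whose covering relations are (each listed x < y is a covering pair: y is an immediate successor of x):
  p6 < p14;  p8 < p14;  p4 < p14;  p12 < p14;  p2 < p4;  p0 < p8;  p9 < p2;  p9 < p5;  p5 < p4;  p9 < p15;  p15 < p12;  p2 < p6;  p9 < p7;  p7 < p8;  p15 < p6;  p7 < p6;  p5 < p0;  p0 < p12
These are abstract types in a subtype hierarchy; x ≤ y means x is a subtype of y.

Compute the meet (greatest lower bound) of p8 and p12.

Common lower bounds of {p8, p12}: p0, p5, p9.
The greatest among these is p0.

p0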